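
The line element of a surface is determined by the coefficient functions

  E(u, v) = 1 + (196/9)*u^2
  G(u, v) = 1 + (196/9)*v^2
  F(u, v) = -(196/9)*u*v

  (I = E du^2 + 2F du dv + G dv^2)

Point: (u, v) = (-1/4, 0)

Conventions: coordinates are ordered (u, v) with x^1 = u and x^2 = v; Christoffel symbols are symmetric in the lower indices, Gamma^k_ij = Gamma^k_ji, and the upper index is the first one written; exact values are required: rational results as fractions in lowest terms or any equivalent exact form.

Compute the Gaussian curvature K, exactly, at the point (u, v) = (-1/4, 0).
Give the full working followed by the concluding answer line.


E = 85/36, F = 0, G = 1, EG - F^2 = 85/36 at the point
E_u = -98/9, E_v = 0, F_u = 0, F_v = 49/9, G_u = 0, G_v = 0
E_vv = 0, F_uv = -196/9, G_uu = 0
Evaluate Brioschi's two determinant matrices M1, M2 and divide by (EG - F^2)^2.
M1 = [[-E_vv/2 + F_uv - G_uu/2, E_u/2, F_u - E_v/2], [F_v - G_u/2, E, F], [G_v/2, F, G]] = [[-196/9, -49/9, 0], [49/9, 85/36, 0], [0, 0, 1]]; det M1 = -196/9
M2 = [[0, E_v/2, G_u/2], [E_v/2, E, F], [G_u/2, F, G]] = [[0, 0, 0], [0, 85/36, 0], [0, 0, 1]]; det M2 = 0
det M1 - det M2 = -196/9; K = -196/9 / (85/36)^2 = -28224/7225

Answer: K = -28224/7225


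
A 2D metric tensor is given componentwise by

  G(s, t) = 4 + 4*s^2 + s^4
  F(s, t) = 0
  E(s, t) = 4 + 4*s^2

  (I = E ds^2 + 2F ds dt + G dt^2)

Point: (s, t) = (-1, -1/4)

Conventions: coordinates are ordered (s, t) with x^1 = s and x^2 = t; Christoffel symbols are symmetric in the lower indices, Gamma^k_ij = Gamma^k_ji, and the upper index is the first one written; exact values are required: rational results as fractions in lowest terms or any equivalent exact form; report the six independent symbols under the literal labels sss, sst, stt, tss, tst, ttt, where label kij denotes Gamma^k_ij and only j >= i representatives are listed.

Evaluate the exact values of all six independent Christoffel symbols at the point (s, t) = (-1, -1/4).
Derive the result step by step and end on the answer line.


E = 8, F = 0, G = 9 at the point
E_s = -8, E_t = 0, F_s = 0, F_t = 0, G_s = -12, G_t = 0
EG - F^2 = 72;  g^inv = (1/72) * [[9, 0], [0, 8]]
first-kind symbols [ij,l] = (1/2)(d_i g_jl + d_j g_il - d_l g_ij): [ss,s] = E_s/2 = -4, [ss,t] = F_s - E_t/2 = 0, [st,s] = E_t/2 = 0, [st,t] = G_s/2 = -6, [tt,s] = F_t - G_s/2 = 6, [tt,t] = G_t/2 = 0
Gamma^s_ij = (G*[ij,s] - F*[ij,t])/(EG - F^2), Gamma^t_ij = (E*[ij,t] - F*[ij,s])/(EG - F^2)

Answer: Gamma_sss = -1/2, Gamma_sst = 0, Gamma_stt = 3/4, Gamma_tss = 0, Gamma_tst = -2/3, Gamma_ttt = 0


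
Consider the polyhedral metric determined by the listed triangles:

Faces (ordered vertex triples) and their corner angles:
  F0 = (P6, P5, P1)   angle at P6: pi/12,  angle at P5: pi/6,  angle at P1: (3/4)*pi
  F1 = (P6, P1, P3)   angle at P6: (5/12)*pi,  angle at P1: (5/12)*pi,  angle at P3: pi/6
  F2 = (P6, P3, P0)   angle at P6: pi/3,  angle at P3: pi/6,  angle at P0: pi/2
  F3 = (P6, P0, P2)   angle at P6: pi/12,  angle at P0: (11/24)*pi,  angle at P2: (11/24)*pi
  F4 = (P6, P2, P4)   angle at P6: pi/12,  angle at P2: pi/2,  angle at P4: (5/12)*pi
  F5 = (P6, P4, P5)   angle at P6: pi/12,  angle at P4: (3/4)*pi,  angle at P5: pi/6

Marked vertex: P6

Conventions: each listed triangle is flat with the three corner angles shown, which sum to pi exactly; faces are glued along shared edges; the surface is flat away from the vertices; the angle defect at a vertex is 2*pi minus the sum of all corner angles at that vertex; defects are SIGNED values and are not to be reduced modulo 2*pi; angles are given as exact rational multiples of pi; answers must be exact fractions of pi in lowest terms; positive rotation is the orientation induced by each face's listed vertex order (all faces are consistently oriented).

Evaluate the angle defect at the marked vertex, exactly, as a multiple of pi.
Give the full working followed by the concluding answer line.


Sum of corner angles at P6: (13/12)*pi
defect = 2*pi - (13/12)*pi

Answer: defect(P6) = (11/12)*pi


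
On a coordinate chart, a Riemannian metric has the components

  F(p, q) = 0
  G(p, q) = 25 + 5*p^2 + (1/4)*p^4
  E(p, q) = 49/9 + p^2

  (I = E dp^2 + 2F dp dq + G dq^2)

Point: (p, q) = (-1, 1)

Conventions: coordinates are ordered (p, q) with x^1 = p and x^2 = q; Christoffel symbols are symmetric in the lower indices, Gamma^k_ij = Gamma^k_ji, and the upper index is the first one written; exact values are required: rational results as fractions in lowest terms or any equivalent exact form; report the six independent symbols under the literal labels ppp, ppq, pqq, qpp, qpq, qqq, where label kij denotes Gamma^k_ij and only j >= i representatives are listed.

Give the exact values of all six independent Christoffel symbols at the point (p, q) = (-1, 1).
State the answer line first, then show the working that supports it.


Answer: Gamma_ppp = -9/58, Gamma_ppq = 0, Gamma_pqq = 99/116, Gamma_qpp = 0, Gamma_qpq = -2/11, Gamma_qqq = 0

E = 58/9, F = 0, G = 121/4 at the point
E_p = -2, E_q = 0, F_p = 0, F_q = 0, G_p = -11, G_q = 0
EG - F^2 = 3509/18;  g^inv = (18/3509) * [[121/4, 0], [0, 58/9]]
first-kind symbols [ij,l] = (1/2)(d_i g_jl + d_j g_il - d_l g_ij): [pp,p] = E_p/2 = -1, [pp,q] = F_p - E_q/2 = 0, [pq,p] = E_q/2 = 0, [pq,q] = G_p/2 = -11/2, [qq,p] = F_q - G_p/2 = 11/2, [qq,q] = G_q/2 = 0
Gamma^p_ij = (G*[ij,p] - F*[ij,q])/(EG - F^2), Gamma^q_ij = (E*[ij,q] - F*[ij,p])/(EG - F^2)


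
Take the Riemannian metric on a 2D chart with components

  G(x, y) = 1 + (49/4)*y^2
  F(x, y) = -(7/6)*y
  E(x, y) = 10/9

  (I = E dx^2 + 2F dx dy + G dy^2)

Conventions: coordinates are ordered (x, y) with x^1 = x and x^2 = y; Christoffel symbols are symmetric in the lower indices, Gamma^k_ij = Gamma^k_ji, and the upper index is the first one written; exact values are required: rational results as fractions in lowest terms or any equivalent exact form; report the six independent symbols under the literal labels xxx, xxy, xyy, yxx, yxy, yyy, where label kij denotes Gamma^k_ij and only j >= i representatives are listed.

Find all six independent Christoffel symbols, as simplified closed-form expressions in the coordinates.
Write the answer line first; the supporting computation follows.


Answer: Gamma_xxx = 0, Gamma_xxy = 0, Gamma_xyy = -42/(441*y^2 + 40), Gamma_yxx = 0, Gamma_yxy = 0, Gamma_yyy = 441*y/(441*y^2 + 40)

E = 10/9; F = -(7/6)*y; G = 1 + (49/4)*y^2
Gamma^k_ij = (1/2) g^{kl} (d_i g_jl + d_j g_il - d_l g_ij), with g^inv = (1/(EG-F^2)) [[G, -F], [-F, E]]
first partials: E_x = 0, E_y = 0, F_x = 0, F_y = -7/6, G_x = 0, G_y = (49/2)*y
D = EG - F^2 = 10/9 + (49/4)*y^2
expanded: Gamma^x_xx = (G E_x - 2F F_x + F E_y)/(2D), Gamma^x_xy = (G E_y - F G_x)/(2D), Gamma^x_yy = (2G F_y - G G_x - F G_y)/(2D), Gamma^y_xx = (2E F_x - E E_y - F E_x)/(2D), Gamma^y_xy = (E G_x - F E_y)/(2D), Gamma^y_yy = (E G_y - 2F F_y + F G_x)/(2D); substitute and cancel common factors


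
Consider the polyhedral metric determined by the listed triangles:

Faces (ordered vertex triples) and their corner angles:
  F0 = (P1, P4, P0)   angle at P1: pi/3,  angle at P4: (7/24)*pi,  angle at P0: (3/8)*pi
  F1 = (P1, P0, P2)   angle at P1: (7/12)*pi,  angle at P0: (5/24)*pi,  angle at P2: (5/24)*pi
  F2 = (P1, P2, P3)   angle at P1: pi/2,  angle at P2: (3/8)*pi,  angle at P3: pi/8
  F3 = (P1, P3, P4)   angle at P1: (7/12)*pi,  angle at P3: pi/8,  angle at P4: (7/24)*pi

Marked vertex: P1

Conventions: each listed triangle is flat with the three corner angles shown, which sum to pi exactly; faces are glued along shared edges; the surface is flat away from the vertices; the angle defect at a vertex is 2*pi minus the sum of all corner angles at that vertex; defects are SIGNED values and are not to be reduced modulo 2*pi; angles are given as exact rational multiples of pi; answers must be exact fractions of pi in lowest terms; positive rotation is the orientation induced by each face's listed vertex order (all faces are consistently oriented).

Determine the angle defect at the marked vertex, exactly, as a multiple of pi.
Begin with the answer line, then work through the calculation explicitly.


Answer: defect(P1) = 0

Sum of corner angles at P1: 2*pi
defect = 2*pi - 2*pi


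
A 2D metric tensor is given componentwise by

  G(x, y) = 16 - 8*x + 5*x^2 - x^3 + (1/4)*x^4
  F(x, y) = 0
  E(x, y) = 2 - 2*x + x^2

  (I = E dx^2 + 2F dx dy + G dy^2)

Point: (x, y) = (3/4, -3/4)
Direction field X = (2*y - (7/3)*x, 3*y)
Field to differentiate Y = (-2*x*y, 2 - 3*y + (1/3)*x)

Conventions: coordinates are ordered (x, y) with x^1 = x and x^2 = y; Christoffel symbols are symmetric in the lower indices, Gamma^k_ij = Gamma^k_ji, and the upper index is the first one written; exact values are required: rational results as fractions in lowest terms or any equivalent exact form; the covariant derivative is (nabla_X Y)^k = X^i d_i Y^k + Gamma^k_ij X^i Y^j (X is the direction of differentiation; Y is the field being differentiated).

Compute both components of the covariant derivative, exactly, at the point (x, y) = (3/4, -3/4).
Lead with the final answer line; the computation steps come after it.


Answer: (nabla_X Y)^x = -9849/1088, (nabla_X Y)^y = 9331/1356

E = 17/16, F = 0, G = 12769/1024 at the point
E_x = -1/2, E_y = 0, F_x = 0, F_y = 0, G_x = -113/64, G_y = 0
EG - F^2 = 217073/16384;  g^inv = (16384/217073) * [[12769/1024, 0], [0, 17/16]]
first-kind symbols [ij,l] = (1/2)(d_i g_jl + d_j g_il - d_l g_ij): [xx,x] = E_x/2 = -1/4, [xx,y] = F_x - E_y/2 = 0, [xy,x] = E_y/2 = 0, [xy,y] = G_x/2 = -113/128, [yy,x] = F_y - G_x/2 = 113/128, [yy,y] = G_y/2 = 0
Gamma^x_ij = (G*[ij,x] - F*[ij,y])/(EG - F^2), Gamma^y_ij = (E*[ij,y] - F*[ij,x])/(EG - F^2)
Gamma_xxx = -4/17, Gamma_xxy = 0, Gamma_xyy = 113/136, Gamma_yxx = 0, Gamma_yxy = -8/113, Gamma_yyy = 0
X = (-13/4, -9/4), Y = (9/8, 9/2) at the point


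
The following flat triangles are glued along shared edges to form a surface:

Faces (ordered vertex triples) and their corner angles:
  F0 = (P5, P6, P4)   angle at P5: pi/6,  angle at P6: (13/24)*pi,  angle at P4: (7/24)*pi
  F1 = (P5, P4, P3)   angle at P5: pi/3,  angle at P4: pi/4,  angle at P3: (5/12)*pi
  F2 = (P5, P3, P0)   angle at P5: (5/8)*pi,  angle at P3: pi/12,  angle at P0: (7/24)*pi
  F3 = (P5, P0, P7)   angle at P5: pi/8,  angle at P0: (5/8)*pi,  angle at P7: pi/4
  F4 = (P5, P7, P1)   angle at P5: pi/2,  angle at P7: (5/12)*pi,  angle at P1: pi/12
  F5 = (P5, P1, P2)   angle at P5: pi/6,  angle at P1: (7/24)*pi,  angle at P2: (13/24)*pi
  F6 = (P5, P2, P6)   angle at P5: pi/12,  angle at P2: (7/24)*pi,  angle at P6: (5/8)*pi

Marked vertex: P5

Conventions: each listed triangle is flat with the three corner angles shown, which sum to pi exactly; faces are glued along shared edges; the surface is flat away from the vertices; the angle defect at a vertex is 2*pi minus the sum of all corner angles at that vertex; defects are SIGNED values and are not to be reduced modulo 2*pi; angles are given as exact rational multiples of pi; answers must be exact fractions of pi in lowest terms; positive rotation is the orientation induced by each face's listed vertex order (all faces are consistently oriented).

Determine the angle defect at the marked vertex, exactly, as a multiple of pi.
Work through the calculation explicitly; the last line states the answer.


Sum of corner angles at P5: 2*pi
defect = 2*pi - 2*pi

Answer: defect(P5) = 0


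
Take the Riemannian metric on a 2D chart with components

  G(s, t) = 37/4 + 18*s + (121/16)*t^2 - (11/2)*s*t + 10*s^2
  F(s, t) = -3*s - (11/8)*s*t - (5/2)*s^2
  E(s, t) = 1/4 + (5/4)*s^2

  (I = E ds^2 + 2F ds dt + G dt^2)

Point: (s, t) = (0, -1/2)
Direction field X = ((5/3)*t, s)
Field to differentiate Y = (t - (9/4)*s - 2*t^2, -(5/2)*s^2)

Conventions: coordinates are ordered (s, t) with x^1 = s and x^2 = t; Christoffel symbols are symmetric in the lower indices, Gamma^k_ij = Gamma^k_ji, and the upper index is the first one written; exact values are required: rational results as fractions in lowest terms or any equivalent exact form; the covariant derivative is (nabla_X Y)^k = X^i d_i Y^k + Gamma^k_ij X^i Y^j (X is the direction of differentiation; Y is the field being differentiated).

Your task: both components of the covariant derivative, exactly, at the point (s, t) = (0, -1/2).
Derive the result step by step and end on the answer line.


E = 1/4, F = 0, G = 713/64 at the point
E_s = 0, E_t = 0, F_s = -37/16, F_t = 0, G_s = 83/4, G_t = -121/16
EG - F^2 = 713/256;  g^inv = (256/713) * [[713/64, 0], [0, 1/4]]
first-kind symbols [ij,l] = (1/2)(d_i g_jl + d_j g_il - d_l g_ij): [ss,s] = E_s/2 = 0, [ss,t] = F_s - E_t/2 = -37/16, [st,s] = E_t/2 = 0, [st,t] = G_s/2 = 83/8, [tt,s] = F_t - G_s/2 = -83/8, [tt,t] = G_t/2 = -121/32
Gamma^s_ij = (G*[ij,s] - F*[ij,t])/(EG - F^2), Gamma^t_ij = (E*[ij,t] - F*[ij,s])/(EG - F^2)
Gamma_sss = 0, Gamma_sst = 0, Gamma_stt = -83/2, Gamma_tss = -148/713, Gamma_tst = 664/713, Gamma_ttt = -242/713
X = (-5/6, 0), Y = (-1, 0) at the point

Answer: (nabla_X Y)^s = 15/8, (nabla_X Y)^t = -370/2139


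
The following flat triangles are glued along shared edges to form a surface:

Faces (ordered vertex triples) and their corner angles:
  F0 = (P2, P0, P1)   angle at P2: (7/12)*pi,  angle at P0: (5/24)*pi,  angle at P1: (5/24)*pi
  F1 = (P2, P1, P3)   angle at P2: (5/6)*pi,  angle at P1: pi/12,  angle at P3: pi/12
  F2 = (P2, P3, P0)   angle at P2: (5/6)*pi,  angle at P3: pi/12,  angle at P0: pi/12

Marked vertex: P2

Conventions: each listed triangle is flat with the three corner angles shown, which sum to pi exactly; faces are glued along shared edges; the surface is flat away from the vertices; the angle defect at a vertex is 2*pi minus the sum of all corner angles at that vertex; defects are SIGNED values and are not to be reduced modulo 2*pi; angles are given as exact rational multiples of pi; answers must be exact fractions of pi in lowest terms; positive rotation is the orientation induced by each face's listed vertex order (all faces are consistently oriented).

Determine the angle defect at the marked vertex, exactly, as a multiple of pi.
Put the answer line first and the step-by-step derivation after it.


Answer: defect(P2) = -pi/4

Sum of corner angles at P2: (9/4)*pi
defect = 2*pi - (9/4)*pi


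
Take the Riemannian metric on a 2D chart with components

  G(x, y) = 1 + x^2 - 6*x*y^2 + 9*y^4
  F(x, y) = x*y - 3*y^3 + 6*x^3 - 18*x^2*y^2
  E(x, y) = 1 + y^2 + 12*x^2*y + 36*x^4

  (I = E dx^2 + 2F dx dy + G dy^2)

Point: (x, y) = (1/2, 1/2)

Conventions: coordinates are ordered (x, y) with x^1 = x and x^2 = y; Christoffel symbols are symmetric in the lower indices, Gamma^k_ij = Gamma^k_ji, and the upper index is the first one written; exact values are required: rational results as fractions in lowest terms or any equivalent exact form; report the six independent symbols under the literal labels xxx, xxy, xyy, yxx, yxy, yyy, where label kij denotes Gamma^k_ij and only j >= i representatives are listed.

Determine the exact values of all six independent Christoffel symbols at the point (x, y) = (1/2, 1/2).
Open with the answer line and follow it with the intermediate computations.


Answer: Gamma_xxx = 64/27, Gamma_xxy = 32/81, Gamma_xyy = -32/27, Gamma_yxx = -8/27, Gamma_yxy = -4/81, Gamma_yyy = 4/27

E = 5, F = -1/2, G = 17/16 at the point
E_x = 24, E_y = 4, F_x = 1/2, F_y = -25/4, G_x = -1/2, G_y = 3/2
EG - F^2 = 81/16;  g^inv = (16/81) * [[17/16, 1/2], [1/2, 5]]
first-kind symbols [ij,l] = (1/2)(d_i g_jl + d_j g_il - d_l g_ij): [xx,x] = E_x/2 = 12, [xx,y] = F_x - E_y/2 = -3/2, [xy,x] = E_y/2 = 2, [xy,y] = G_x/2 = -1/4, [yy,x] = F_y - G_x/2 = -6, [yy,y] = G_y/2 = 3/4
Gamma^x_ij = (G*[ij,x] - F*[ij,y])/(EG - F^2), Gamma^y_ij = (E*[ij,y] - F*[ij,x])/(EG - F^2)


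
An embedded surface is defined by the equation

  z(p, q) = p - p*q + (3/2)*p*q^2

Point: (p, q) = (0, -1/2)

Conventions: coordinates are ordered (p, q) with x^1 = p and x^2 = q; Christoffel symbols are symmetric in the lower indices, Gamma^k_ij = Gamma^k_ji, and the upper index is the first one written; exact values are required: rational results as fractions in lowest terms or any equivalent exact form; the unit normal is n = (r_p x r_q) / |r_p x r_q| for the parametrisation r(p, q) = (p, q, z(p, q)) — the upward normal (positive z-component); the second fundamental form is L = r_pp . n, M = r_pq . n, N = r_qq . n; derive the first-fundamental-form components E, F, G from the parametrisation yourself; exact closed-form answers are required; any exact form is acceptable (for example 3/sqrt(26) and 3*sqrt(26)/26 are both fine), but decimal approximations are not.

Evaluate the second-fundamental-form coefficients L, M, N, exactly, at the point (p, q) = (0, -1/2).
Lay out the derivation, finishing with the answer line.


z_p = 15/8, z_q = 0, z_pp = 0, z_pq = -5/2, z_qq = 0
E = 289/64, F = 0, G = 1; answer radicand W^2 = 289/64
unnormalised second-form numerators: l = 0, m = -5/2, n = 0; L = l/sqrt(289/64), and similarly M = m/sqrt(W^2), N = n/sqrt(W^2)

Answer: L = 0, M = -20/17, N = 0


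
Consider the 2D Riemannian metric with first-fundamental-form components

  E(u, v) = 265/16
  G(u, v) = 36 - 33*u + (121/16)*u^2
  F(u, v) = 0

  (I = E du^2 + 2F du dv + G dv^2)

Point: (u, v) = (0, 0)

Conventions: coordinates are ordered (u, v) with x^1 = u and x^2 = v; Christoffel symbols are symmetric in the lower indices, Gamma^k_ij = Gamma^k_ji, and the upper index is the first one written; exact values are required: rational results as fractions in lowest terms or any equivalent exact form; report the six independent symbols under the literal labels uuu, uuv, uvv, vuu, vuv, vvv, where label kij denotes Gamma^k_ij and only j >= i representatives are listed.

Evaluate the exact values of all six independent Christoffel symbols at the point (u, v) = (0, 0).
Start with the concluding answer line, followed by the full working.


Answer: Gamma_uuu = 0, Gamma_uuv = 0, Gamma_uvv = 264/265, Gamma_vuu = 0, Gamma_vuv = -11/24, Gamma_vvv = 0

E = 265/16, F = 0, G = 36 at the point
E_u = 0, E_v = 0, F_u = 0, F_v = 0, G_u = -33, G_v = 0
EG - F^2 = 2385/4;  g^inv = (4/2385) * [[36, 0], [0, 265/16]]
first-kind symbols [ij,l] = (1/2)(d_i g_jl + d_j g_il - d_l g_ij): [uu,u] = E_u/2 = 0, [uu,v] = F_u - E_v/2 = 0, [uv,u] = E_v/2 = 0, [uv,v] = G_u/2 = -33/2, [vv,u] = F_v - G_u/2 = 33/2, [vv,v] = G_v/2 = 0
Gamma^u_ij = (G*[ij,u] - F*[ij,v])/(EG - F^2), Gamma^v_ij = (E*[ij,v] - F*[ij,u])/(EG - F^2)


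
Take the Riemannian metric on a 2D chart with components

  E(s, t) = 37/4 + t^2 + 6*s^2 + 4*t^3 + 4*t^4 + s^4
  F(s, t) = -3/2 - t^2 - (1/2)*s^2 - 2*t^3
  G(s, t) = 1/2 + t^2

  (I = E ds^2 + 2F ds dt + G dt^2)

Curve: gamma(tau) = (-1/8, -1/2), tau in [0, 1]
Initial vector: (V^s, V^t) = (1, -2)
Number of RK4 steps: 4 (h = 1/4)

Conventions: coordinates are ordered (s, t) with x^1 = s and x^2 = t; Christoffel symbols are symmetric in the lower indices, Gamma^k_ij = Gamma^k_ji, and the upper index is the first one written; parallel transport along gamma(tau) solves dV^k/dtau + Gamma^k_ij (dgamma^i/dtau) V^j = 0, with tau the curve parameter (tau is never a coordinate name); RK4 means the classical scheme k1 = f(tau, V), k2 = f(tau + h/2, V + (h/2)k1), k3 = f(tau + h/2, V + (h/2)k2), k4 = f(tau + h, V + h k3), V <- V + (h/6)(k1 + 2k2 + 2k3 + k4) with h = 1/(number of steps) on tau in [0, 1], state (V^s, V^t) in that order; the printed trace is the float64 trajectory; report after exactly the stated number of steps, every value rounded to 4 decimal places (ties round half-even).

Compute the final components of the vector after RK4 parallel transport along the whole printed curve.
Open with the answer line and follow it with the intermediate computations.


Answer: V^s = 1.0000, V^t = -2.0000

gamma'(tau) = (0, 0); f(tau, V)^k = -Gamma^k_ij(gamma(tau)) gamma'^i(tau) V^j; h = 1/4; intermediate values shown to 6 dp
curve data and Christoffel symbols at the stage parameters:
  tau = 0.000000: gamma = (-0.125000, -0.500000), gamma' = (0.000000, 0.000000); Gamma_sss = -0.079618, Gamma_sst = 0.000000, Gamma_stt = -0.238443, Gamma_tss = 0.006600, Gamma_tst = 0.000000, Gamma_ttt = -1.146036
  tau = 0.125000: gamma = (-0.125000, -0.500000), gamma' = (0.000000, 0.000000); Gamma_sss = -0.079618, Gamma_sst = 0.000000, Gamma_stt = -0.238443, Gamma_tss = 0.006600, Gamma_tst = 0.000000, Gamma_ttt = -1.146036
  tau = 0.250000: gamma = (-0.125000, -0.500000), gamma' = (0.000000, 0.000000); Gamma_sss = -0.079618, Gamma_sst = 0.000000, Gamma_stt = -0.238443, Gamma_tss = 0.006600, Gamma_tst = 0.000000, Gamma_ttt = -1.146036
  tau = 0.375000: gamma = (-0.125000, -0.500000), gamma' = (0.000000, 0.000000); Gamma_sss = -0.079618, Gamma_sst = 0.000000, Gamma_stt = -0.238443, Gamma_tss = 0.006600, Gamma_tst = 0.000000, Gamma_ttt = -1.146036
  tau = 0.500000: gamma = (-0.125000, -0.500000), gamma' = (0.000000, 0.000000); Gamma_sss = -0.079618, Gamma_sst = 0.000000, Gamma_stt = -0.238443, Gamma_tss = 0.006600, Gamma_tst = 0.000000, Gamma_ttt = -1.146036
  tau = 0.625000: gamma = (-0.125000, -0.500000), gamma' = (0.000000, 0.000000); Gamma_sss = -0.079618, Gamma_sst = 0.000000, Gamma_stt = -0.238443, Gamma_tss = 0.006600, Gamma_tst = 0.000000, Gamma_ttt = -1.146036
  tau = 0.750000: gamma = (-0.125000, -0.500000), gamma' = (0.000000, 0.000000); Gamma_sss = -0.079618, Gamma_sst = 0.000000, Gamma_stt = -0.238443, Gamma_tss = 0.006600, Gamma_tst = 0.000000, Gamma_ttt = -1.146036
  tau = 0.875000: gamma = (-0.125000, -0.500000), gamma' = (0.000000, 0.000000); Gamma_sss = -0.079618, Gamma_sst = 0.000000, Gamma_stt = -0.238443, Gamma_tss = 0.006600, Gamma_tst = 0.000000, Gamma_ttt = -1.146036
  tau = 1.000000: gamma = (-0.125000, -0.500000), gamma' = (0.000000, 0.000000); Gamma_sss = -0.079618, Gamma_sst = 0.000000, Gamma_stt = -0.238443, Gamma_tss = 0.006600, Gamma_tst = 0.000000, Gamma_ttt = -1.146036
step 0: V^s = 1.0000, V^t = -2.0000
step 1: k1 = (0.000000, 0.000000), k2 = (0.000000, 0.000000), k3 = (0.000000, 0.000000), k4 = (0.000000, 0.000000); V <- V + (h/6)(k1 + 2k2 + 2k3 + k4): V^s = 1.0000, V^t = -2.0000
step 2: k1 = (0.000000, 0.000000), k2 = (0.000000, 0.000000), k3 = (0.000000, 0.000000), k4 = (0.000000, 0.000000); V <- V + (h/6)(k1 + 2k2 + 2k3 + k4): V^s = 1.0000, V^t = -2.0000
step 3: k1 = (0.000000, 0.000000), k2 = (0.000000, 0.000000), k3 = (0.000000, 0.000000), k4 = (0.000000, 0.000000); V <- V + (h/6)(k1 + 2k2 + 2k3 + k4): V^s = 1.0000, V^t = -2.0000
step 4: k1 = (0.000000, 0.000000), k2 = (0.000000, 0.000000), k3 = (0.000000, 0.000000), k4 = (0.000000, 0.000000); V <- V + (h/6)(k1 + 2k2 + 2k3 + k4): V^s = 1.0000, V^t = -2.0000


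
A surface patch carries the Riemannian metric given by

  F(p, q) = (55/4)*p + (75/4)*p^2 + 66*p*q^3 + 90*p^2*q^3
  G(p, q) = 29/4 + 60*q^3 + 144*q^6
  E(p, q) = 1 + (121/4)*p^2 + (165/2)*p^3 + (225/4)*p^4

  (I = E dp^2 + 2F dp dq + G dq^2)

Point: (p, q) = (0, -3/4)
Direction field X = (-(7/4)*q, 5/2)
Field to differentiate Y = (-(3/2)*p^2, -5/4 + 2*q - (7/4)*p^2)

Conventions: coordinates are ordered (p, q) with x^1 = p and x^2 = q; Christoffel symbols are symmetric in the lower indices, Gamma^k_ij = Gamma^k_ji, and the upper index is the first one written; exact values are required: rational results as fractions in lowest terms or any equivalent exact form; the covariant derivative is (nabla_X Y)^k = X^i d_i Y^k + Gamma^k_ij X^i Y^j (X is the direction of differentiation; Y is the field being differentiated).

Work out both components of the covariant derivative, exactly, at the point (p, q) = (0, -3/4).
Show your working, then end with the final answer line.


E = 1, F = 0, G = 1937/256 at the point
E_p = 0, E_q = 0, F_p = -451/32, F_q = 0, G_p = 0, G_q = -3321/32
EG - F^2 = 1937/256;  g^inv = (256/1937) * [[1937/256, 0], [0, 1]]
first-kind symbols [ij,l] = (1/2)(d_i g_jl + d_j g_il - d_l g_ij): [pp,p] = E_p/2 = 0, [pp,q] = F_p - E_q/2 = -451/32, [pq,p] = E_q/2 = 0, [pq,q] = G_p/2 = 0, [qq,p] = F_q - G_p/2 = 0, [qq,q] = G_q/2 = -3321/64
Gamma^p_ij = (G*[ij,p] - F*[ij,q])/(EG - F^2), Gamma^q_ij = (E*[ij,q] - F*[ij,p])/(EG - F^2)
Gamma_ppp = 0, Gamma_ppq = 0, Gamma_pqq = 0, Gamma_qpp = -3608/1937, Gamma_qpq = 0, Gamma_qqq = -13284/1937
X = (21/16, 5/2), Y = (0, -11/4) at the point

Answer: (nabla_X Y)^p = 0, (nabla_X Y)^q = 202025/3874


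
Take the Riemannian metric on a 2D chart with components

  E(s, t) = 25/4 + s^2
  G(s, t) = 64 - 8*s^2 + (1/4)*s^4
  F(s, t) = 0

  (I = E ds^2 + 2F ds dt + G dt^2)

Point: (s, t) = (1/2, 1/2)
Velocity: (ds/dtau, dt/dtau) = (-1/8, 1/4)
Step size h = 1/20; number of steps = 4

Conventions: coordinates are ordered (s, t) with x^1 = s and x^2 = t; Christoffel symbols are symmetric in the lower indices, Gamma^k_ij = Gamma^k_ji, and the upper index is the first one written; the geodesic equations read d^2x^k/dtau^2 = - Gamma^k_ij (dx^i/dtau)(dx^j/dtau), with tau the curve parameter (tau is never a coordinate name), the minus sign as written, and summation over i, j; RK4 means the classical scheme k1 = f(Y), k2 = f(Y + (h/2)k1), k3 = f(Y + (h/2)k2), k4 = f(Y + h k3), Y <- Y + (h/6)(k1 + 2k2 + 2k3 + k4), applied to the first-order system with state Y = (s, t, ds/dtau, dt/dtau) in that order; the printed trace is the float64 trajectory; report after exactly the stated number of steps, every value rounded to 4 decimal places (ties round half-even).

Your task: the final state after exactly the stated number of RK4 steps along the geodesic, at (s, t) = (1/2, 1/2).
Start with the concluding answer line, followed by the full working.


Answer: s = 0.4742, t = 0.5499, ds/dtau = -0.1326, dt/dtau = 0.2492

f(Y) = (ds/dtau, dt/dtau, -Gamma^s_ij Y'^i Y'^j, -Gamma^t_ij Y'^i Y'^j) with the Gammas evaluated at the stage position; h = 0.050000; intermediate values shown to 6 dp
step 0: s = 0.5000, t = 0.5000, ds/dtau = -0.1250, dt/dtau = 0.2500
step 1:
  k1: at (s, t) = (0.500000, 0.500000), (ds/dtau, dt/dtau) = (-0.125000, 0.250000); Gamma_sss = 0.076923, Gamma_sst = 0.000000, Gamma_stt = 0.605769, Gamma_tss = 0.000000, Gamma_tst = -0.063492, Gamma_ttt = 0.000000; k1 = (-0.125000, 0.250000, -0.039063, -0.003968)
  k2: at (s, t) = (0.496875, 0.506250), (ds/dtau, dt/dtau) = (-0.125977, 0.249901); Gamma_sss = 0.076479, Gamma_sst = 0.000000, Gamma_stt = 0.602391, Gamma_tss = 0.000000, Gamma_tst = -0.063083, Gamma_ttt = 0.000000; k2 = (-0.125977, 0.249901, -0.038833, -0.003972)
  k3: at (s, t) = (0.496851, 0.506248), (ds/dtau, dt/dtau) = (-0.125971, 0.249901); Gamma_sss = 0.076475, Gamma_sst = 0.000000, Gamma_stt = 0.602365, Gamma_tss = 0.000000, Gamma_tst = -0.063080, Gamma_ttt = 0.000000; k3 = (-0.125971, 0.249901, -0.038831, -0.003972)
  k4: at (s, t) = (0.493701, 0.512495), (ds/dtau, dt/dtau) = (-0.126942, 0.249801); Gamma_sss = 0.076027, Gamma_sst = 0.000000, Gamma_stt = 0.598953, Gamma_tss = 0.000000, Gamma_tst = -0.062667, Gamma_ttt = 0.000000; k4 = (-0.126942, 0.249801, -0.038600, -0.003974)
  Y <- Y + (h/6)(k1 + 2k2 + 2k3 + k4): s = 0.4937, t = 0.5125, ds/dtau = -0.1269, dt/dtau = 0.2498
step 2:
  k1: at (s, t) = (0.493701, 0.512495), (ds/dtau, dt/dtau) = (-0.126942, 0.249801); Gamma_sss = 0.076027, Gamma_sst = 0.000000, Gamma_stt = 0.598953, Gamma_tss = 0.000000, Gamma_tst = -0.062667, Gamma_ttt = 0.000000; k1 = (-0.126942, 0.249801, -0.038600, -0.003974)
  k2: at (s, t) = (0.490528, 0.518740), (ds/dtau, dt/dtau) = (-0.127907, 0.249702); Gamma_sss = 0.075575, Gamma_sst = 0.000000, Gamma_stt = 0.595507, Gamma_tss = 0.000000, Gamma_tst = -0.062252, Gamma_ttt = 0.000000; k2 = (-0.127907, 0.249702, -0.038367, -0.003976)
  k3: at (s, t) = (0.490504, 0.518738), (ds/dtau, dt/dtau) = (-0.127901, 0.249702); Gamma_sss = 0.075571, Gamma_sst = 0.000000, Gamma_stt = 0.595481, Gamma_tss = 0.000000, Gamma_tst = -0.062249, Gamma_ttt = 0.000000; k3 = (-0.127901, 0.249702, -0.038365, -0.003976)
  k4: at (s, t) = (0.487306, 0.524980), (ds/dtau, dt/dtau) = (-0.128860, 0.249603); Gamma_sss = 0.075115, Gamma_sst = 0.000000, Gamma_stt = 0.592002, Gamma_tss = 0.000000, Gamma_tst = -0.061831, Gamma_ttt = 0.000000; k4 = (-0.128860, 0.249603, -0.038130, -0.003977)
  Y <- Y + (h/6)(k1 + 2k2 + 2k3 + k4): s = 0.4873, t = 0.5250, ds/dtau = -0.1289, dt/dtau = 0.2496
step 3:
  k1: at (s, t) = (0.487306, 0.524980), (ds/dtau, dt/dtau) = (-0.128860, 0.249603); Gamma_sss = 0.075115, Gamma_sst = 0.000000, Gamma_stt = 0.592001, Gamma_tss = 0.000000, Gamma_tst = -0.061831, Gamma_ttt = 0.000000; k1 = (-0.128860, 0.249603, -0.038130, -0.003977)
  k2: at (s, t) = (0.484085, 0.531220), (ds/dtau, dt/dtau) = (-0.129813, 0.249503); Gamma_sss = 0.074654, Gamma_sst = 0.000000, Gamma_stt = 0.588488, Gamma_tss = 0.000000, Gamma_tst = -0.061410, Gamma_ttt = 0.000000; k2 = (-0.129813, 0.249503, -0.037893, -0.003978)
  k3: at (s, t) = (0.484061, 0.531218), (ds/dtau, dt/dtau) = (-0.129807, 0.249503); Gamma_sss = 0.074651, Gamma_sst = 0.000000, Gamma_stt = 0.588462, Gamma_tss = 0.000000, Gamma_tst = -0.061407, Gamma_ttt = 0.000000; k3 = (-0.129807, 0.249503, -0.037891, -0.003978)
  k4: at (s, t) = (0.480816, 0.537455), (ds/dtau, dt/dtau) = (-0.130754, 0.249404); Gamma_sss = 0.074186, Gamma_sst = 0.000000, Gamma_stt = 0.584916, Gamma_tss = 0.000000, Gamma_tst = -0.060983, Gamma_ttt = 0.000000; k4 = (-0.130754, 0.249404, -0.037651, -0.003977)
  Y <- Y + (h/6)(k1 + 2k2 + 2k3 + k4): s = 0.4808, t = 0.5375, ds/dtau = -0.1308, dt/dtau = 0.2494
step 4:
  k1: at (s, t) = (0.480816, 0.537455), (ds/dtau, dt/dtau) = (-0.130754, 0.249404); Gamma_sss = 0.074186, Gamma_sst = 0.000000, Gamma_stt = 0.584916, Gamma_tss = 0.000000, Gamma_tst = -0.060983, Gamma_ttt = 0.000000; k1 = (-0.130754, 0.249404, -0.037651, -0.003977)
  k2: at (s, t) = (0.477547, 0.543690), (ds/dtau, dt/dtau) = (-0.131696, 0.249304); Gamma_sss = 0.073718, Gamma_sst = 0.000000, Gamma_stt = 0.581336, Gamma_tss = 0.000000, Gamma_tst = -0.060556, Gamma_ttt = 0.000000; k2 = (-0.131696, 0.249304, -0.037410, -0.003976)
  k3: at (s, t) = (0.477523, 0.543688), (ds/dtau, dt/dtau) = (-0.131690, 0.249304); Gamma_sss = 0.073714, Gamma_sst = 0.000000, Gamma_stt = 0.581310, Gamma_tss = 0.000000, Gamma_tst = -0.060553, Gamma_ttt = 0.000000; k3 = (-0.131690, 0.249304, -0.037408, -0.003976)
  k4: at (s, t) = (0.474231, 0.549921), (ds/dtau, dt/dtau) = (-0.132625, 0.249205); Gamma_sss = 0.073242, Gamma_sst = 0.000000, Gamma_stt = 0.577696, Gamma_tss = 0.000000, Gamma_tst = -0.060124, Gamma_ttt = 0.000000; k4 = (-0.132625, 0.249205, -0.037165, -0.003974)
  Y <- Y + (h/6)(k1 + 2k2 + 2k3 + k4): s = 0.4742, t = 0.5499, ds/dtau = -0.1326, dt/dtau = 0.2492


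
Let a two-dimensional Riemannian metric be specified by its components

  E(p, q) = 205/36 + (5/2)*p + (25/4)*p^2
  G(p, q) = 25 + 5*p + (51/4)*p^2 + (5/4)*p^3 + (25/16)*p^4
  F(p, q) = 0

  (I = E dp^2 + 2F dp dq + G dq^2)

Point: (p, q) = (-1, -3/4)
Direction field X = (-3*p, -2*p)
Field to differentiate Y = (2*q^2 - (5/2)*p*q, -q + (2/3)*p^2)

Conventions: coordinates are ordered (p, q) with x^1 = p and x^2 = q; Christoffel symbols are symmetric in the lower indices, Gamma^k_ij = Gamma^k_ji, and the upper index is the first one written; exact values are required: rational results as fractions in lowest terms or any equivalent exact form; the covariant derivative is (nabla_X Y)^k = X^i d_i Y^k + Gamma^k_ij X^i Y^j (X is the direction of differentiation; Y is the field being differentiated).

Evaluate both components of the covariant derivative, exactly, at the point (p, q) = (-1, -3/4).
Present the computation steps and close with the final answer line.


E = 85/9, F = 0, G = 529/16 at the point
E_p = -10, E_q = 0, F_p = 0, F_q = 0, G_p = -23, G_q = 0
EG - F^2 = 44965/144;  g^inv = (144/44965) * [[529/16, 0], [0, 85/9]]
first-kind symbols [ij,l] = (1/2)(d_i g_jl + d_j g_il - d_l g_ij): [pp,p] = E_p/2 = -5, [pp,q] = F_p - E_q/2 = 0, [pq,p] = E_q/2 = 0, [pq,q] = G_p/2 = -23/2, [qq,p] = F_q - G_p/2 = 23/2, [qq,q] = G_q/2 = 0
Gamma^p_ij = (G*[ij,p] - F*[ij,q])/(EG - F^2), Gamma^q_ij = (E*[ij,q] - F*[ij,p])/(EG - F^2)
Gamma_ppp = -9/17, Gamma_ppq = 0, Gamma_pqq = 207/170, Gamma_qpp = 0, Gamma_qpq = -8/23, Gamma_qqq = 0
X = (3, 2), Y = (-3/4, 17/12) at the point

Answer: (nabla_X Y)^p = 6301/680, (nabla_X Y)^q = -160/23


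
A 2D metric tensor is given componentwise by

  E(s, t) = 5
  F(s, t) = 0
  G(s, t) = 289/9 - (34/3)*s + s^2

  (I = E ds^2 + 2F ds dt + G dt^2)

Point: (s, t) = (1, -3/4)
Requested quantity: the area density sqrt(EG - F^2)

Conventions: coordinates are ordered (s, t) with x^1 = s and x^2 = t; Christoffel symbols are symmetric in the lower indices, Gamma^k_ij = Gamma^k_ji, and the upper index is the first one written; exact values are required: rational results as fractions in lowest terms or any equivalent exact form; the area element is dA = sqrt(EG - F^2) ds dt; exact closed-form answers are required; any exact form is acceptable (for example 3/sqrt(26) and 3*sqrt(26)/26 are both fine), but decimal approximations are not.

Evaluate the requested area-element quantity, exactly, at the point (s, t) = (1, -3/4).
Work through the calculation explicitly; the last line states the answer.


E = 5, F = 0, G = 196/9; EG - F^2 = 980/9

Answer: sqrt(EG - F^2) = 14*sqrt(5)/3


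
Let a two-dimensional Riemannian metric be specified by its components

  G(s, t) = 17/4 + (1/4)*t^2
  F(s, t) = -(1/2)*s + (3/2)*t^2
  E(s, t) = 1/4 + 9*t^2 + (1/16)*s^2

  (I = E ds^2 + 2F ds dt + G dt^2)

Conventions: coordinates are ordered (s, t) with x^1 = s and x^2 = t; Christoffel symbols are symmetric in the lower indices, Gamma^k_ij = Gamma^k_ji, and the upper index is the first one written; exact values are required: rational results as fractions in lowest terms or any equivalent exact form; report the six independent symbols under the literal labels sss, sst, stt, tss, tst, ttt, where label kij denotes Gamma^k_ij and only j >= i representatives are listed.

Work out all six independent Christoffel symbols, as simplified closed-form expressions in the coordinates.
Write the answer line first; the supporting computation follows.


Answer: Gamma_sss = (s*t^2 - 288*s*t + s + 864*t^3 + 48*t^2)/(s^2*t^2 + s^2 + 96*s*t^2 + 2452*t^2 + 68), Gamma_sst = (144*t^3 + 2448*t)/(s^2*t^2 + s^2 + 96*s*t^2 + 2452*t^2 + 68), Gamma_stt = (8*s*t + 24*t^3 + 816*t)/(s^2*t^2 + s^2 + 96*s*t^2 + 2452*t^2 + 68), Gamma_tss = (-36*s^2*t - 6*s*t^2 - 5184*t^3 - 288*t^2 - 144*t - 8)/(s^2*t^2 + s^2 + 96*s*t^2 + 2452*t^2 + 68), Gamma_tst = (288*s*t - 864*t^3)/(s^2*t^2 + s^2 + 96*s*t^2 + 2452*t^2 + 68), Gamma_ttt = (s^2*t + 96*s*t - 144*t^3 + 4*t)/(s^2*t^2 + s^2 + 96*s*t^2 + 2452*t^2 + 68)

E = 1/4 + 9*t^2 + (1/16)*s^2; F = -(1/2)*s + (3/2)*t^2; G = 17/4 + (1/4)*t^2
Gamma^k_ij = (1/2) g^{kl} (d_i g_jl + d_j g_il - d_l g_ij), with g^inv = (1/(EG-F^2)) [[G, -F], [-F, E]]
first partials: E_s = (1/8)*s, E_t = 18*t, F_s = -1/2, F_t = 3*t, G_s = 0, G_t = (1/2)*t
D = EG - F^2 = 17/16 + (613/16)*t^2 + (1/64)*s^2 + (3/2)*s*t^2 + (1/64)*s^2*t^2
expanded: Gamma^s_ss = (G E_s - 2F F_s + F E_t)/(2D), Gamma^s_st = (G E_t - F G_s)/(2D), Gamma^s_tt = (2G F_t - G G_s - F G_t)/(2D), Gamma^t_ss = (2E F_s - E E_t - F E_s)/(2D), Gamma^t_st = (E G_s - F E_t)/(2D), Gamma^t_tt = (E G_t - 2F F_t + F G_s)/(2D); substitute and cancel common factors


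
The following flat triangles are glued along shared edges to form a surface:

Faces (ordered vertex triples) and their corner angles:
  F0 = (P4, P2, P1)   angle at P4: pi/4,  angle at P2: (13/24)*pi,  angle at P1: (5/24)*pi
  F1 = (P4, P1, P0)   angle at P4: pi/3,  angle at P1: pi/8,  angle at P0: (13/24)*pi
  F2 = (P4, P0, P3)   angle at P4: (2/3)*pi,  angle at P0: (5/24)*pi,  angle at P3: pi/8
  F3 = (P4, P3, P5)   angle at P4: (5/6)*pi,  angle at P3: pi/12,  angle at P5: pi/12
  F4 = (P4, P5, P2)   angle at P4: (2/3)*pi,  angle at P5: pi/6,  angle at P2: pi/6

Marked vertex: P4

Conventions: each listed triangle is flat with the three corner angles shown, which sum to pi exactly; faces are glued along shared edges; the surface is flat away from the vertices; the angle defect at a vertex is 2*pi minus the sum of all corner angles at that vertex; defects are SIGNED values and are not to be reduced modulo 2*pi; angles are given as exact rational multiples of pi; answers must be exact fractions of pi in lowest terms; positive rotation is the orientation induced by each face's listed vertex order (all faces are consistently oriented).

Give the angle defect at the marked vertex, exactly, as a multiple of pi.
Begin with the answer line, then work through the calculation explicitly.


Answer: defect(P4) = (-3/4)*pi

Sum of corner angles at P4: (11/4)*pi
defect = 2*pi - (11/4)*pi


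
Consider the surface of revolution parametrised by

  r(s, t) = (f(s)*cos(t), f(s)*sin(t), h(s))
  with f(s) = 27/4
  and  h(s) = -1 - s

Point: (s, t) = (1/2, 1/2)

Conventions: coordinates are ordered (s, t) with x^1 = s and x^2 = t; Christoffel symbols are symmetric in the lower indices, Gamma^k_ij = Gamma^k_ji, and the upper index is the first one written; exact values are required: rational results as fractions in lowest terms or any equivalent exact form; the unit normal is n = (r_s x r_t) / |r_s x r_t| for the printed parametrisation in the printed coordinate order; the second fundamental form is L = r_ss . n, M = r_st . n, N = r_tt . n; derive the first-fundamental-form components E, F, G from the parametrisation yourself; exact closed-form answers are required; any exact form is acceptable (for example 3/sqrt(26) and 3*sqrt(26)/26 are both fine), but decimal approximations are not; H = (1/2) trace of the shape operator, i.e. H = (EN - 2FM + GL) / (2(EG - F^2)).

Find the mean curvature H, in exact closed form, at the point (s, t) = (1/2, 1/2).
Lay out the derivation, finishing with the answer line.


f = 27/4, f' = 0, f'' = 0, h' = -1, h'' = 0
E = 1, F = 0, G = 729/16; answer radicand W^2 = 1
unnormalised second-form numerators: l = 0, m = 0, n = -27/4; L = l/sqrt(1), and similarly M = m/sqrt(W^2), N = n/sqrt(W^2)
H = (E*n - 2*F*m + G*l) / (2*(EG - F^2)*sqrt(W^2)); E*n - 2*F*m + G*l = -27/4, EG - F^2 = 729/16, so H = (-2/27)/sqrt(1)

Answer: H = -2/27


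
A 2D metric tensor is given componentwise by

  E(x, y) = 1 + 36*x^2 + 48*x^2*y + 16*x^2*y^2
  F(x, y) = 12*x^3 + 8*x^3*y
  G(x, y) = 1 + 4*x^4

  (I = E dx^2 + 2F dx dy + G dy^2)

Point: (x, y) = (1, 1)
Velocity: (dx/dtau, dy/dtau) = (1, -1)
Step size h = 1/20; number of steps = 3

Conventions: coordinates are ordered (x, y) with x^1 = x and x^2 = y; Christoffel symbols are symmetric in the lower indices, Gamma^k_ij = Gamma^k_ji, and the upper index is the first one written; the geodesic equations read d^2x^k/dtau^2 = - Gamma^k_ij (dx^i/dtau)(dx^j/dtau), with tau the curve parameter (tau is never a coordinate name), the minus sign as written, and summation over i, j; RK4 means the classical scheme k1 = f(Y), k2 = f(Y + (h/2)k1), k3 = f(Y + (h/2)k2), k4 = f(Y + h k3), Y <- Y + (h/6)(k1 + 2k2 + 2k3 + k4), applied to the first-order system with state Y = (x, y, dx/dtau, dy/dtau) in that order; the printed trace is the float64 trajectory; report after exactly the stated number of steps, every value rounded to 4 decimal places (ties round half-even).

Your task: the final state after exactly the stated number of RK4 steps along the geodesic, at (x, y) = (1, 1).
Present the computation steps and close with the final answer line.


f(Y) = (dx/dtau, dy/dtau, -Gamma^x_ij Y'^i Y'^j, -Gamma^y_ij Y'^i Y'^j) with the Gammas evaluated at the stage position; h = 0.050000; intermediate values shown to 6 dp
step 0: x = 1.0000, y = 1.0000, dx/dtau = 1.0000, dy/dtau = -1.0000
step 1:
  k1: at (x, y) = (1.000000, 1.000000), (dx/dtau, dy/dtau) = (1.000000, -1.000000); Gamma_xxx = 0.952381, Gamma_xxy = 0.380952, Gamma_xyy = 0.000000, Gamma_yxx = 0.190476, Gamma_yxy = 0.076190, Gamma_yyy = 0.000000; k1 = (1.000000, -1.000000, -0.190476, -0.038095)
  k2: at (x, y) = (1.025000, 0.975000), (dx/dtau, dy/dtau) = (0.995238, -1.000952); Gamma_xxx = 0.926866, Gamma_xxy = 0.383854, Gamma_xyy = 0.000000, Gamma_yxx = 0.191927, Gamma_yxy = 0.079485, Gamma_yyy = 0.000000; k2 = (0.995238, -1.000952, -0.153281, -0.031740)
  k3: at (x, y) = (1.024881, 0.974976), (dx/dtau, dy/dtau) = (0.996168, -1.000793); Gamma_xxx = 0.926980, Gamma_xxy = 0.383860, Gamma_xyy = 0.000000, Gamma_yxx = 0.191930, Gamma_yxy = 0.079478, Gamma_yyy = 0.000000; k3 = (0.996168, -1.000793, -0.154504, -0.031990)
  k4: at (x, y) = (1.049808, 0.949960), (dx/dtau, dy/dtau) = (0.992275, -1.001599); Gamma_xxx = 0.902595, Gamma_xxy = 0.386762, Gamma_xyy = 0.000000, Gamma_yxx = 0.193381, Gamma_yxy = 0.082864, Gamma_yyy = 0.000000; k4 = (0.992275, -1.001599, -0.119927, -0.025694)
  Y <- Y + (h/6)(k1 + 2k2 + 2k3 + k4): x = 1.0498, y = 0.9500, dx/dtau = 0.9923, dy/dtau = -1.0016
step 2:
  k1: at (x, y) = (1.049792, 0.949958), (dx/dtau, dy/dtau) = (0.992284, -1.001594); Gamma_xxx = 0.902610, Gamma_xxy = 0.386763, Gamma_xyy = 0.000000, Gamma_yxx = 0.193381, Gamma_yxy = 0.082863, Gamma_yyy = 0.000000; k1 = (0.992284, -1.001594, -0.119953, -0.025700)
  k2: at (x, y) = (1.074599, 0.924918), (dx/dtau, dy/dtau) = (0.989285, -1.002236); Gamma_xxx = 0.879316, Gamma_xxy = 0.389668, Gamma_xyy = 0.000000, Gamma_yxx = 0.194834, Gamma_yxy = 0.086340, Gamma_yyy = 0.000000; k2 = (0.989285, -1.002236, -0.087864, -0.019468)
  k3: at (x, y) = (1.074525, 0.924902), (dx/dtau, dy/dtau) = (0.990087, -1.002080); Gamma_xxx = 0.879381, Gamma_xxy = 0.389672, Gamma_xyy = 0.000000, Gamma_yxx = 0.194836, Gamma_yxy = 0.086336, Gamma_yyy = 0.000000; k3 = (0.990087, -1.002080, -0.088809, -0.019677)
  k4: at (x, y) = (1.099297, 0.899854), (dx/dtau, dy/dtau) = (0.987843, -1.002578); Gamma_xxx = 0.857020, Gamma_xxy = 0.392574, Gamma_xyy = 0.000000, Gamma_yxx = 0.196287, Gamma_yxy = 0.089913, Gamma_yyy = 0.000000; k4 = (0.987843, -1.002578, -0.058708, -0.013446)
  Y <- Y + (h/6)(k1 + 2k2 + 2k3 + k4): x = 1.0993, y = 0.8999, dx/dtau = 0.9879, dy/dtau = -1.0026
step 3:
  k1: at (x, y) = (1.099283, 0.899851), (dx/dtau, dy/dtau) = (0.987850, -1.002572); Gamma_xxx = 0.857031, Gamma_xxy = 0.392574, Gamma_xyy = 0.000000, Gamma_yxx = 0.196287, Gamma_yxy = 0.089912, Gamma_yyy = 0.000000; k1 = (0.987850, -1.002572, -0.058728, -0.013451)
  k2: at (x, y) = (1.123979, 0.874787), (dx/dtau, dy/dtau) = (0.986382, -1.002909); Gamma_xxx = 0.835572, Gamma_xxy = 0.395474, Gamma_xyy = 0.000000, Gamma_yxx = 0.197737, Gamma_yxy = 0.093588, Gamma_yyy = 0.000000; k2 = (0.986382, -1.002909, -0.030524, -0.007223)
  k3: at (x, y) = (1.123943, 0.874778), (dx/dtau, dy/dtau) = (0.987087, -1.002753); Gamma_xxx = 0.835601, Gamma_xxy = 0.395476, Gamma_xyy = 0.000000, Gamma_yxx = 0.197738, Gamma_yxy = 0.093586, Gamma_yyy = 0.000000; k3 = (0.987087, -1.002753, -0.031273, -0.007400)
  k4: at (x, y) = (1.148637, 0.849713), (dx/dtau, dy/dtau) = (0.986287, -1.002942); Gamma_xxx = 0.814920, Gamma_xxy = 0.398367, Gamma_xyy = 0.000000, Gamma_yxx = 0.199183, Gamma_yxy = 0.097369, Gamma_yyy = 0.000000; k4 = (0.986287, -1.002942, -0.004603, -0.001125)
  Y <- Y + (h/6)(k1 + 2k2 + 2k3 + k4): x = 1.1486, y = 0.8497, dx/dtau = 0.9863, dy/dtau = -1.0029

Answer: x = 1.1486, y = 0.8497, dx/dtau = 0.9863, dy/dtau = -1.0029
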